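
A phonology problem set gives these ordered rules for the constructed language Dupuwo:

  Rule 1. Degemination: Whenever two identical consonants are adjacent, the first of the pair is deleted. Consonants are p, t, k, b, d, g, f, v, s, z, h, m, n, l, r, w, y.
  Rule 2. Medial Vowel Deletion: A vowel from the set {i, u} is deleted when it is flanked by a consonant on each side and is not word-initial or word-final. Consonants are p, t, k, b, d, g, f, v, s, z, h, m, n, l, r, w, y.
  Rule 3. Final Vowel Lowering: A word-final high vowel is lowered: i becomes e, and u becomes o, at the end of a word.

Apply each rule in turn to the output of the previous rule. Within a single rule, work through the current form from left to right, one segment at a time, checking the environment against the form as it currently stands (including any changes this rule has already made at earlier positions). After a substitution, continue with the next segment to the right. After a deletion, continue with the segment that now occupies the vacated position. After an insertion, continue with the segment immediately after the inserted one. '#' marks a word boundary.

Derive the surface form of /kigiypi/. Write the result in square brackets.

Rule 1 Degemination: no change — [kigiypi]
Rule 2 Medial Vowel Deletion: [kigiypi] → [kgypi]
Rule 3 Final Vowel Lowering: [kgypi] → [kgype]

[kgype]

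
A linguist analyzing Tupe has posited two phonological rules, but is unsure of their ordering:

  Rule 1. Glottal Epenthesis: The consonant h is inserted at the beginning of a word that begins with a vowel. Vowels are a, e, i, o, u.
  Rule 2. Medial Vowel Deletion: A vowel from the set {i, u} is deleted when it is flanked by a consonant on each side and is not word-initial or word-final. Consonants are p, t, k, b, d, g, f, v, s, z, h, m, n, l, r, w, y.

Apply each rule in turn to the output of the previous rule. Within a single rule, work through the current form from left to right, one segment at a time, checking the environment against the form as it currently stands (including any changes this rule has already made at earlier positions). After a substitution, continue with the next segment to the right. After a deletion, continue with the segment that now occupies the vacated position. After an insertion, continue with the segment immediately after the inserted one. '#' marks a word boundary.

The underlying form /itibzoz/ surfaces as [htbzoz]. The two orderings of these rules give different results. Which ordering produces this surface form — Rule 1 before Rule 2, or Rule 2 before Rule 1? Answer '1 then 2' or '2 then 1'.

Order 1 then 2:
  1 Glottal Epenthesis: [itibzoz] → [hitibzoz]
  2 Medial Vowel Deletion: [hitibzoz] → [htbzoz]
  result: [htbzoz]
Order 2 then 1:
  2 Medial Vowel Deletion: [itibzoz] → [itbzoz]
  1 Glottal Epenthesis: [itbzoz] → [hitbzoz]
  result: [hitbzoz]

1 then 2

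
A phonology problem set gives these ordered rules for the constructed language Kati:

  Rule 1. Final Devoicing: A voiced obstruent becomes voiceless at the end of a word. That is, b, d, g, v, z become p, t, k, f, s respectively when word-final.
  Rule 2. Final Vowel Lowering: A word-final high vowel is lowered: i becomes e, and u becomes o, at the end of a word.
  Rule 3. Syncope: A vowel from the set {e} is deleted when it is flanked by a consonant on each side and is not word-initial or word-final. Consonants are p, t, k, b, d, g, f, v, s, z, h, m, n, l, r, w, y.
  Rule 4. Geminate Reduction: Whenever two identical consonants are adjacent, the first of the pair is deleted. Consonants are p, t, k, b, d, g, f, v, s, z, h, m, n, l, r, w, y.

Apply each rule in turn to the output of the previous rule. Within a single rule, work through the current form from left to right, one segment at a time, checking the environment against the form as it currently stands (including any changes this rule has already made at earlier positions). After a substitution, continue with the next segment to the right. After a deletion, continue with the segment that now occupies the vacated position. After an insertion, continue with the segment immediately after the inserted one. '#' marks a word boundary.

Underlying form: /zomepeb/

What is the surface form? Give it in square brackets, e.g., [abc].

Rule 1 Final Devoicing: [zomepeb] → [zomepep]
Rule 2 Final Vowel Lowering: no change — [zomepep]
Rule 3 Syncope: [zomepep] → [zompp]
Rule 4 Geminate Reduction: [zompp] → [zomp]

[zomp]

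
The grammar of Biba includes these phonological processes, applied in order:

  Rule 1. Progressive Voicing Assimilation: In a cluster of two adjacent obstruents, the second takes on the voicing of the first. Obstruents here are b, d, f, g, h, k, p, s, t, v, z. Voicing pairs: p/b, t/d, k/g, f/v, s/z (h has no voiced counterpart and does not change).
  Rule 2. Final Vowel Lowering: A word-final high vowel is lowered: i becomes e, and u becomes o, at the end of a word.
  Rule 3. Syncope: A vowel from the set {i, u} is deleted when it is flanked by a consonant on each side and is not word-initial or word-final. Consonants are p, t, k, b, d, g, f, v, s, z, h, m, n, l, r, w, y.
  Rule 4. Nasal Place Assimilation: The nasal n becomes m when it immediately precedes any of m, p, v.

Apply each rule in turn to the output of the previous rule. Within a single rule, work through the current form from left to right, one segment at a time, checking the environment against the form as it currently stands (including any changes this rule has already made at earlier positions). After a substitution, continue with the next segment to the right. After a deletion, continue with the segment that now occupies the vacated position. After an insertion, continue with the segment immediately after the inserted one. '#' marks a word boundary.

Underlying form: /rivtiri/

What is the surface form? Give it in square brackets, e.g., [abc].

Rule 1 Progressive Voicing Assimilation: [rivtiri] → [rivdiri]
Rule 2 Final Vowel Lowering: [rivdiri] → [rivdire]
Rule 3 Syncope: [rivdire] → [rvdre]
Rule 4 Nasal Place Assimilation: no change — [rvdre]

[rvdre]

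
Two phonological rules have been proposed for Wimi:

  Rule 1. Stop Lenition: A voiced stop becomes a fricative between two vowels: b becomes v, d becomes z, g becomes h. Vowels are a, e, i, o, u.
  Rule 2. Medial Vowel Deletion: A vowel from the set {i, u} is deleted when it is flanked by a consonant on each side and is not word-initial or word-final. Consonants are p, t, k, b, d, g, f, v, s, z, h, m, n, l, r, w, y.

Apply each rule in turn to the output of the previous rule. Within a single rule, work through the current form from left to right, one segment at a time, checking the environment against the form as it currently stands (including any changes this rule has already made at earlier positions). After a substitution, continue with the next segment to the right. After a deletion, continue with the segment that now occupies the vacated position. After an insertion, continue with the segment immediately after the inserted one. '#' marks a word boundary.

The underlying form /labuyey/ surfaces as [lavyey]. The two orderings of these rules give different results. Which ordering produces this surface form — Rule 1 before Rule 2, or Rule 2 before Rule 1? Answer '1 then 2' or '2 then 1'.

1 then 2

Order 1 then 2:
  1 Stop Lenition: [labuyey] → [lavuyey]
  2 Medial Vowel Deletion: [lavuyey] → [lavyey]
  result: [lavyey]
Order 2 then 1:
  2 Medial Vowel Deletion: [labuyey] → [labyey]
  1 Stop Lenition: no change — [labyey]
  result: [labyey]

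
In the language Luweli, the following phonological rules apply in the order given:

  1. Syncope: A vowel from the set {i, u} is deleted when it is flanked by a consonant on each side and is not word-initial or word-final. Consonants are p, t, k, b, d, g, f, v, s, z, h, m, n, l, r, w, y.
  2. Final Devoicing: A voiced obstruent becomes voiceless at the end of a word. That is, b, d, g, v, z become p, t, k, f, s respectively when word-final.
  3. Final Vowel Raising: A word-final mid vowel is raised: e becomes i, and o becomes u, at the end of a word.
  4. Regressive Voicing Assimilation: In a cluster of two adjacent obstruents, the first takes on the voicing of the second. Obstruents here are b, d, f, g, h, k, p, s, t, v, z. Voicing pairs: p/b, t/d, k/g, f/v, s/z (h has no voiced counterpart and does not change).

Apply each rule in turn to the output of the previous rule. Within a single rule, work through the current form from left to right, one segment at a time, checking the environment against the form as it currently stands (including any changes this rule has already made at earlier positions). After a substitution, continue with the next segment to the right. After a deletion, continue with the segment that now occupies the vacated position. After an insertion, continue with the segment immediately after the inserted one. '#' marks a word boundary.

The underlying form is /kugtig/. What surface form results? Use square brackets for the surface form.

[gktk]

1 Syncope: [kugtig] → [kgtg]
2 Final Devoicing: [kgtg] → [kgtk]
3 Final Vowel Raising: no change — [kgtk]
4 Regressive Voicing Assimilation: [kgtk] → [gktk]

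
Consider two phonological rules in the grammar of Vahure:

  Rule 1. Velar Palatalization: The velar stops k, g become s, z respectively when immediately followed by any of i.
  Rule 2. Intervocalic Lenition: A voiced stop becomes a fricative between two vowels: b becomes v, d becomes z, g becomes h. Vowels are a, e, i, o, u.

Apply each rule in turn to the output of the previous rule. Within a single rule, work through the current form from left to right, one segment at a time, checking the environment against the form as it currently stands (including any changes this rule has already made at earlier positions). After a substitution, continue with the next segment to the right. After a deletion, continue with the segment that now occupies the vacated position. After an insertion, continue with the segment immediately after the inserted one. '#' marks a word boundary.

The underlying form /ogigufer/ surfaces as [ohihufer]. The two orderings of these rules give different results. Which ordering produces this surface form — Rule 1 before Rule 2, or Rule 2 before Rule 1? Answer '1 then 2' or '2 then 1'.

Order 1 then 2:
  1 Velar Palatalization: [ogigufer] → [ozigufer]
  2 Intervocalic Lenition: [ozigufer] → [ozihufer]
  result: [ozihufer]
Order 2 then 1:
  2 Intervocalic Lenition: [ogigufer] → [ohihufer]
  1 Velar Palatalization: no change — [ohihufer]
  result: [ohihufer]

2 then 1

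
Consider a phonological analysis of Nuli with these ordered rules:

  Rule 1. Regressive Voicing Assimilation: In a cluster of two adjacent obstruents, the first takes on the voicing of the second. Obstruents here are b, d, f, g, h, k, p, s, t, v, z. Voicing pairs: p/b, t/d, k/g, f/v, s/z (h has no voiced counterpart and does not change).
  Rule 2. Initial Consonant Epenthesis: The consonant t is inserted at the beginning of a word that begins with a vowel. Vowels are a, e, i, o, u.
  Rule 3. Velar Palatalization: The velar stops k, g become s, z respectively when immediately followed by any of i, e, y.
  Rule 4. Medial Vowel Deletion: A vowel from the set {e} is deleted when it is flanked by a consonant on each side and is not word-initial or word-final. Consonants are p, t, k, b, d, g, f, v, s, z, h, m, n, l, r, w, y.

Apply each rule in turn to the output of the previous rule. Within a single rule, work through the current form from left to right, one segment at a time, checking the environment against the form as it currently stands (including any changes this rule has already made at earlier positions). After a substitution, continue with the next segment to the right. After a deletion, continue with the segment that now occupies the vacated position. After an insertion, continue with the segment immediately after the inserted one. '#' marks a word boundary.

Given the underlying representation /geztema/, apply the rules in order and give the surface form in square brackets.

[zstma]

Rule 1 Regressive Voicing Assimilation: [geztema] → [gestema]
Rule 2 Initial Consonant Epenthesis: no change — [gestema]
Rule 3 Velar Palatalization: [gestema] → [zestema]
Rule 4 Medial Vowel Deletion: [zestema] → [zstma]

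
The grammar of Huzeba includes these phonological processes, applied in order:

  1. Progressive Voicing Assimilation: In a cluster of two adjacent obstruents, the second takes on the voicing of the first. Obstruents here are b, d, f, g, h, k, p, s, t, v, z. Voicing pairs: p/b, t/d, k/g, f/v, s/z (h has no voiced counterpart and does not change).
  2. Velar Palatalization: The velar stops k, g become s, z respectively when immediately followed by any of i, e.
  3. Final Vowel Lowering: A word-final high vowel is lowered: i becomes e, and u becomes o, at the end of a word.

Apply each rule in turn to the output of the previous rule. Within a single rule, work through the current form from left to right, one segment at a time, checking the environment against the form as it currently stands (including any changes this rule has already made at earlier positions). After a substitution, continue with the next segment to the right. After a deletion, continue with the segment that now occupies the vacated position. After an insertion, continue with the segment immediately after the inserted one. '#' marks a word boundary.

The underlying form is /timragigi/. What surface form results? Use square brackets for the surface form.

1 Progressive Voicing Assimilation: no change — [timragigi]
2 Velar Palatalization: [timragigi] → [timrazizi]
3 Final Vowel Lowering: [timrazizi] → [timrazize]

[timrazize]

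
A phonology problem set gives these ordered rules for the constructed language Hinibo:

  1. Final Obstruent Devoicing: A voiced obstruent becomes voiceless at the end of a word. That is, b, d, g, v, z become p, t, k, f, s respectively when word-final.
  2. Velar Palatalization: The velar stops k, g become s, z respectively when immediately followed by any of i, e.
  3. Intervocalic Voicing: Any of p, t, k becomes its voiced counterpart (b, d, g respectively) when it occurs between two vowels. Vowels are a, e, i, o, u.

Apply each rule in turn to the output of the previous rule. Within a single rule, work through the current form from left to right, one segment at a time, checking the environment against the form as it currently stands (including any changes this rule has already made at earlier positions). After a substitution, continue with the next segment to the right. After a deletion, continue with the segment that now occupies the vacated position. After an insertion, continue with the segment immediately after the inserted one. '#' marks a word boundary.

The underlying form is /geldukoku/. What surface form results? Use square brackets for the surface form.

[zeldugogu]

1 Final Obstruent Devoicing: no change — [geldukoku]
2 Velar Palatalization: [geldukoku] → [zeldukoku]
3 Intervocalic Voicing: [zeldukoku] → [zeldugogu]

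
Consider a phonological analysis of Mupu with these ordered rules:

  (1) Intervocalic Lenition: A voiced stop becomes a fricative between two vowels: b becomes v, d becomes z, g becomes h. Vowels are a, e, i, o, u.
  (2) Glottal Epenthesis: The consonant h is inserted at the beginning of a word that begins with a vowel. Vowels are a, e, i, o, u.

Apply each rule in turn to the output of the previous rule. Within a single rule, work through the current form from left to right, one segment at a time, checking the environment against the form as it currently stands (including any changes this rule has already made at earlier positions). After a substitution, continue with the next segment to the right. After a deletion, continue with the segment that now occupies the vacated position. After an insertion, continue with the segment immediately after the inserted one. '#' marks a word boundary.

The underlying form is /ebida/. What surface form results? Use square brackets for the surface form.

[heviza]

(1) Intervocalic Lenition: [ebida] → [eviza]
(2) Glottal Epenthesis: [eviza] → [heviza]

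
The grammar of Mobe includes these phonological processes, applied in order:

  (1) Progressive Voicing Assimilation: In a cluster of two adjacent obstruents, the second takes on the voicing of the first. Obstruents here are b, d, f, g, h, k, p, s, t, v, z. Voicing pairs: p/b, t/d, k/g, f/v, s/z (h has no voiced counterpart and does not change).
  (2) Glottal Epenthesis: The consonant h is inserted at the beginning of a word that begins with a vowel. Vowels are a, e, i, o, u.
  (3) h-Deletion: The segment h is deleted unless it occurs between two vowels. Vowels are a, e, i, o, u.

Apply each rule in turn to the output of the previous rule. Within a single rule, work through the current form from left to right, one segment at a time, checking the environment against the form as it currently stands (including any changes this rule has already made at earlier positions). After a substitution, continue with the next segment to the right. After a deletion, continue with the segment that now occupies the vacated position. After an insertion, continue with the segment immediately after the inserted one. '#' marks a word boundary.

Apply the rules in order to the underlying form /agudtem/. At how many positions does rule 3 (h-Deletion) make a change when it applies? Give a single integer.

(1) Progressive Voicing Assimilation: [agudtem] → [aguddem]
(2) Glottal Epenthesis: [aguddem] → [haguddem]
(3) h-Deletion: [haguddem] → [aguddem]
Rule 3 changed 1 position(s).

1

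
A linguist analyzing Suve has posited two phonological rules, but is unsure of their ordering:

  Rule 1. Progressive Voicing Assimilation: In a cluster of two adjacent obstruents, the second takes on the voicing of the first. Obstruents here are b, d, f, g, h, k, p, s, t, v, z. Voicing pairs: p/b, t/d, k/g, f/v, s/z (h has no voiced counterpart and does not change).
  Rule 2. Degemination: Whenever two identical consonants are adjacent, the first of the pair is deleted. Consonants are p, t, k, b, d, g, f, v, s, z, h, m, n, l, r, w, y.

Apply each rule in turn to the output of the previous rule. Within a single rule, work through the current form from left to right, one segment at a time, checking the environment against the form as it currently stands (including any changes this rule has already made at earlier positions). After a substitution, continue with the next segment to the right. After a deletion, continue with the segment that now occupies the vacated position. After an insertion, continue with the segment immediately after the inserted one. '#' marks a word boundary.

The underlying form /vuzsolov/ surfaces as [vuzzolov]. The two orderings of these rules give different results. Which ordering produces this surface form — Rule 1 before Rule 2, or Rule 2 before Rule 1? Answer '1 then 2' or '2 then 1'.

2 then 1

Order 1 then 2:
  1 Progressive Voicing Assimilation: [vuzsolov] → [vuzzolov]
  2 Degemination: [vuzzolov] → [vuzolov]
  result: [vuzolov]
Order 2 then 1:
  2 Degemination: no change — [vuzsolov]
  1 Progressive Voicing Assimilation: [vuzsolov] → [vuzzolov]
  result: [vuzzolov]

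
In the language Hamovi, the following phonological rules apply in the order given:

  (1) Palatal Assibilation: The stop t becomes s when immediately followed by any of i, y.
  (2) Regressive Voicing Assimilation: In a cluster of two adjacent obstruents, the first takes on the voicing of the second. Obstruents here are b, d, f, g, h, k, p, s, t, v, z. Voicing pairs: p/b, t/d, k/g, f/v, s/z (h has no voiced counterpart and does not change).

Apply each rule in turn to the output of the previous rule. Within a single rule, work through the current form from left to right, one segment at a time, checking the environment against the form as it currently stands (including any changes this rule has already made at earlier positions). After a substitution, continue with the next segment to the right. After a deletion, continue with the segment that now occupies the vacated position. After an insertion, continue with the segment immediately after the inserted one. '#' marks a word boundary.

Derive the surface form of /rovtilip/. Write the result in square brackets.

(1) Palatal Assibilation: [rovtilip] → [rovsilip]
(2) Regressive Voicing Assimilation: [rovsilip] → [rofsilip]

[rofsilip]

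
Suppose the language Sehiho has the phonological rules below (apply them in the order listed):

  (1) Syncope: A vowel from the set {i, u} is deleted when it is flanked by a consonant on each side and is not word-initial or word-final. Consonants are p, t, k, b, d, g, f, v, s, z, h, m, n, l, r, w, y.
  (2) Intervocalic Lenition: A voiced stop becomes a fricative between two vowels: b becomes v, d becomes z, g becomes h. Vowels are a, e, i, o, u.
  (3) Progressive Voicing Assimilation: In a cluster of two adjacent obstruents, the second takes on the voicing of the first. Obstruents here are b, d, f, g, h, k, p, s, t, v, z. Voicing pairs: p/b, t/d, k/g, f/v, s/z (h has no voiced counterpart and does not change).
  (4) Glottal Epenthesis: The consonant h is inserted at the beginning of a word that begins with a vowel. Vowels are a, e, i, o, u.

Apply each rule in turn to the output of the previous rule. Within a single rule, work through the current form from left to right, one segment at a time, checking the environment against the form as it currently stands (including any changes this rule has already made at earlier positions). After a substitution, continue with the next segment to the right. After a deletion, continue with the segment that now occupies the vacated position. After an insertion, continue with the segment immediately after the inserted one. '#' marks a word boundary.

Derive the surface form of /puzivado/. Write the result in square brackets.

[psfazo]

(1) Syncope: [puzivado] → [pzvado]
(2) Intervocalic Lenition: [pzvado] → [pzvazo]
(3) Progressive Voicing Assimilation: [pzvazo] → [psfazo]
(4) Glottal Epenthesis: no change — [psfazo]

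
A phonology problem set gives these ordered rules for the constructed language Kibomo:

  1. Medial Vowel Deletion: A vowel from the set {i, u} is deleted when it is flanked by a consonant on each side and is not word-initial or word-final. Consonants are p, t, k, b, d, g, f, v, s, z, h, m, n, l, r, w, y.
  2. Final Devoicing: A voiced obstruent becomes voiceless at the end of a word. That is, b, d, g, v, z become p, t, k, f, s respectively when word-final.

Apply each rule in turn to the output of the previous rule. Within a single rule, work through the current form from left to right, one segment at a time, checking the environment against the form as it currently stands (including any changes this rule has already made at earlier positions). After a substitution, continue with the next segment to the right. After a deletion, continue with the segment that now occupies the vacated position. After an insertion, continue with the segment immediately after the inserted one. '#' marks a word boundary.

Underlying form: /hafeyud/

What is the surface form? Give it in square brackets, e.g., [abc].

1 Medial Vowel Deletion: [hafeyud] → [hafeyd]
2 Final Devoicing: [hafeyd] → [hafeyt]

[hafeyt]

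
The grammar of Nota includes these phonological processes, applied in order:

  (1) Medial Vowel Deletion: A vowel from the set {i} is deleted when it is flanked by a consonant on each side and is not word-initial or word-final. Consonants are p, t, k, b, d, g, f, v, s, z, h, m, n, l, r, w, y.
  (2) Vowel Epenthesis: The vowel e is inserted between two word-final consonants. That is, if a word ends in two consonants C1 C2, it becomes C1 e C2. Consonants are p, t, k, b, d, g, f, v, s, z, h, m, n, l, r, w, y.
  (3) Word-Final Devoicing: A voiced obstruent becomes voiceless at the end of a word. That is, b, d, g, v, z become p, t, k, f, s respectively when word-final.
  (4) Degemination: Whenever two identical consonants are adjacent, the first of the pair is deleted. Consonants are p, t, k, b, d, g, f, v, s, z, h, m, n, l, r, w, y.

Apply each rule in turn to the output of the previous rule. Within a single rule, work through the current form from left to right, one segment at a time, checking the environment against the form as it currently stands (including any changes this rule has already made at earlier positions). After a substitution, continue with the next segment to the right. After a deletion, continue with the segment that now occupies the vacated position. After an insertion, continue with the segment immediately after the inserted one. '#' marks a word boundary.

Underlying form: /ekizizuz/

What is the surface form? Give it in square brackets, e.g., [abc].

(1) Medial Vowel Deletion: [ekizizuz] → [ekzzuz]
(2) Vowel Epenthesis: no change — [ekzzuz]
(3) Word-Final Devoicing: [ekzzuz] → [ekzzus]
(4) Degemination: [ekzzus] → [ekzus]

[ekzus]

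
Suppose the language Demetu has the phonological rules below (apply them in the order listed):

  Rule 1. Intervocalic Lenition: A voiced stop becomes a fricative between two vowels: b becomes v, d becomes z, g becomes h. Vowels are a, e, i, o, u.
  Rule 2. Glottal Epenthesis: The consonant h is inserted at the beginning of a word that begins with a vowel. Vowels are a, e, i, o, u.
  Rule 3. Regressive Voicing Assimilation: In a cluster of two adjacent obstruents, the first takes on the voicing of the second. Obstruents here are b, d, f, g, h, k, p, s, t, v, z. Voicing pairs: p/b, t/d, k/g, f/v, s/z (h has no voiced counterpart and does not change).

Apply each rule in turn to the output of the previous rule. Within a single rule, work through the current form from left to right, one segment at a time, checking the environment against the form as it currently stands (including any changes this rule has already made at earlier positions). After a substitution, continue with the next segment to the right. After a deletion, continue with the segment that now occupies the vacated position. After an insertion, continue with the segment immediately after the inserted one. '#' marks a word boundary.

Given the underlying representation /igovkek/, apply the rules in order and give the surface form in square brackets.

[hihofkek]

Rule 1 Intervocalic Lenition: [igovkek] → [ihovkek]
Rule 2 Glottal Epenthesis: [ihovkek] → [hihovkek]
Rule 3 Regressive Voicing Assimilation: [hihovkek] → [hihofkek]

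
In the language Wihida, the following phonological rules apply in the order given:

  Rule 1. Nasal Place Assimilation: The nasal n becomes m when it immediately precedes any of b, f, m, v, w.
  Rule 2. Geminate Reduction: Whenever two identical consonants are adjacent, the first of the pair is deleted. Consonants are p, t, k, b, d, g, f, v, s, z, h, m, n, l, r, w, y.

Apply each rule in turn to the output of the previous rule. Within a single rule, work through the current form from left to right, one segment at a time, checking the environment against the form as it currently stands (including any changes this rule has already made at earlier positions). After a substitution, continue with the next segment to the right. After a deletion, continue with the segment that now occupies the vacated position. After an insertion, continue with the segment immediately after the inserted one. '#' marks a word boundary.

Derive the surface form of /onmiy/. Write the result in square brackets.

[omiy]

Rule 1 Nasal Place Assimilation: [onmiy] → [ommiy]
Rule 2 Geminate Reduction: [ommiy] → [omiy]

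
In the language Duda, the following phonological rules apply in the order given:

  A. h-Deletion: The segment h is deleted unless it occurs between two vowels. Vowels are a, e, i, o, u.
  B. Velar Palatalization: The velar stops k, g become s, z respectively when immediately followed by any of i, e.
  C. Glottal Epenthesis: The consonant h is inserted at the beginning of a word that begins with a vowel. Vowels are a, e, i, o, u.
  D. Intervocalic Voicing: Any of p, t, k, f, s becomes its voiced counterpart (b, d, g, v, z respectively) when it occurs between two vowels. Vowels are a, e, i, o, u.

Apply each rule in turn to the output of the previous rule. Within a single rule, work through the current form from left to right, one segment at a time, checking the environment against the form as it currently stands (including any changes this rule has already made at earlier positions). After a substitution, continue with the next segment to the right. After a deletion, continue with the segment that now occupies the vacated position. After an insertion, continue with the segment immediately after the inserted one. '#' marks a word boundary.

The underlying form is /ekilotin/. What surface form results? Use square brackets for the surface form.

A h-Deletion: no change — [ekilotin]
B Velar Palatalization: [ekilotin] → [esilotin]
C Glottal Epenthesis: [esilotin] → [hesilotin]
D Intervocalic Voicing: [hesilotin] → [hezilodin]

[hezilodin]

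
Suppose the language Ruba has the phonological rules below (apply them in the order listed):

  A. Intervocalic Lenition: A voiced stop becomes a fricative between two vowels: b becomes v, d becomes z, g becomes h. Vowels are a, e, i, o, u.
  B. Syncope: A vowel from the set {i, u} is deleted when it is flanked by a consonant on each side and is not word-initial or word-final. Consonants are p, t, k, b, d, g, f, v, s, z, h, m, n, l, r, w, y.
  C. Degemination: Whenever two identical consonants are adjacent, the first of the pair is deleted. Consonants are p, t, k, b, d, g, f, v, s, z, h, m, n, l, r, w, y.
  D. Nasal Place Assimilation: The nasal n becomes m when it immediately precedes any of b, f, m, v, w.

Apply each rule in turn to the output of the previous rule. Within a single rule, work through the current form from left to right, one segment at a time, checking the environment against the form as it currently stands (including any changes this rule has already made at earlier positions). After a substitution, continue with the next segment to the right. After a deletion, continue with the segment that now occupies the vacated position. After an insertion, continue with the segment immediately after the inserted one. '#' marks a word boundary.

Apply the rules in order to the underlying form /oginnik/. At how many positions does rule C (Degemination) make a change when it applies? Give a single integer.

A Intervocalic Lenition: [oginnik] → [ohinnik]
B Syncope: [ohinnik] → [ohnnk]
C Degemination: [ohnnk] → [ohnk]
D Nasal Place Assimilation: no change — [ohnk]
Rule C changed 1 position(s).

1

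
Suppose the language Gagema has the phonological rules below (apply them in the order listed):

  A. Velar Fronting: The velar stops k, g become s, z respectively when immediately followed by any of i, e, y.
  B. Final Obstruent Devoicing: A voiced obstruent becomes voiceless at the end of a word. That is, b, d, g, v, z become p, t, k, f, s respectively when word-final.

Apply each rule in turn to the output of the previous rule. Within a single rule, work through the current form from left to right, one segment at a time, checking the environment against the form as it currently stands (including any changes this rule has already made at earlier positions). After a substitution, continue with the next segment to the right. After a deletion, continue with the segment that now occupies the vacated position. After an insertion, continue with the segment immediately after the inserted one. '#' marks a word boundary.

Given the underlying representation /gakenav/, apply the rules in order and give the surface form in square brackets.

A Velar Fronting: [gakenav] → [gasenav]
B Final Obstruent Devoicing: [gasenav] → [gasenaf]

[gasenaf]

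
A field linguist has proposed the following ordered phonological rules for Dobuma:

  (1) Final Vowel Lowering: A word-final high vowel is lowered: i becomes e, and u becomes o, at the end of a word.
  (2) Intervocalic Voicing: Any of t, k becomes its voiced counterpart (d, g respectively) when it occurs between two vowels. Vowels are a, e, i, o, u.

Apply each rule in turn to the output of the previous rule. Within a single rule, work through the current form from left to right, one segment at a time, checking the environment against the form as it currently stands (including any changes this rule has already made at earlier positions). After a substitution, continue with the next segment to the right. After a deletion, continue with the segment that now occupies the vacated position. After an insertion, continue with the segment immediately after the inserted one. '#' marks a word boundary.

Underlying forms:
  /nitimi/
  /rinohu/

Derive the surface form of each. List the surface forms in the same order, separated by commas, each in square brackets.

[nidime], [rinoho]

/nitimi/:
  (1) Final Vowel Lowering: [nitimi] → [nitime]
  (2) Intervocalic Voicing: [nitime] → [nidime]
/rinohu/:
  (1) Final Vowel Lowering: [rinohu] → [rinoho]
  (2) Intervocalic Voicing: no change — [rinoho]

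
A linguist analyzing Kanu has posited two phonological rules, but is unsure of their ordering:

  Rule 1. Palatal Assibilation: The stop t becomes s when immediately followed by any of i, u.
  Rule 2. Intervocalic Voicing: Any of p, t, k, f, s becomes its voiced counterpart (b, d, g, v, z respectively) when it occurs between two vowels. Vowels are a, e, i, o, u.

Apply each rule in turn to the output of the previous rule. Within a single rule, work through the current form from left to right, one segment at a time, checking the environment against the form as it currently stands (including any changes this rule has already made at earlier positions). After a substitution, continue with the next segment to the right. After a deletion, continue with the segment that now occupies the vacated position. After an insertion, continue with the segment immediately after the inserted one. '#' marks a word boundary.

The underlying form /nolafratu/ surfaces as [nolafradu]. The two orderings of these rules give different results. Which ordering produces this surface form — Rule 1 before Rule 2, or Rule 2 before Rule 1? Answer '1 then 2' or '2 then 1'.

2 then 1

Order 1 then 2:
  1 Palatal Assibilation: [nolafratu] → [nolafrasu]
  2 Intervocalic Voicing: [nolafrasu] → [nolafrazu]
  result: [nolafrazu]
Order 2 then 1:
  2 Intervocalic Voicing: [nolafratu] → [nolafradu]
  1 Palatal Assibilation: no change — [nolafradu]
  result: [nolafradu]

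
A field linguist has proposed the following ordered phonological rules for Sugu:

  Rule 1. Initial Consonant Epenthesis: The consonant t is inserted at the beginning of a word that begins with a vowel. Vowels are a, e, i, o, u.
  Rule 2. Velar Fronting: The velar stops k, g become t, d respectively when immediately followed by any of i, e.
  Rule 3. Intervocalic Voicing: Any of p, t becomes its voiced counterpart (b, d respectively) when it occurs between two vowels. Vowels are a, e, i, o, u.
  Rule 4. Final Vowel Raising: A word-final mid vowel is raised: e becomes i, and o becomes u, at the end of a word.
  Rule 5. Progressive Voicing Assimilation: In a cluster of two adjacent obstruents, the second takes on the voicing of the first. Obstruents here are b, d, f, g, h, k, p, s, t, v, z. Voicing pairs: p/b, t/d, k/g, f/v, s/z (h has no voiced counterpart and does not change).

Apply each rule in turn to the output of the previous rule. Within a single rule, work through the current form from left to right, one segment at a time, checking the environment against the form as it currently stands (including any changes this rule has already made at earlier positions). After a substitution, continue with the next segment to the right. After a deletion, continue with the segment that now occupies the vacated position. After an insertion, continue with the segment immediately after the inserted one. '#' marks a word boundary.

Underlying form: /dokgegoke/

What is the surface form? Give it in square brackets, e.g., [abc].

[doktegodi]

Rule 1 Initial Consonant Epenthesis: no change — [dokgegoke]
Rule 2 Velar Fronting: [dokgegoke] → [dokdegote]
Rule 3 Intervocalic Voicing: [dokdegote] → [dokdegode]
Rule 4 Final Vowel Raising: [dokdegode] → [dokdegodi]
Rule 5 Progressive Voicing Assimilation: [dokdegodi] → [doktegodi]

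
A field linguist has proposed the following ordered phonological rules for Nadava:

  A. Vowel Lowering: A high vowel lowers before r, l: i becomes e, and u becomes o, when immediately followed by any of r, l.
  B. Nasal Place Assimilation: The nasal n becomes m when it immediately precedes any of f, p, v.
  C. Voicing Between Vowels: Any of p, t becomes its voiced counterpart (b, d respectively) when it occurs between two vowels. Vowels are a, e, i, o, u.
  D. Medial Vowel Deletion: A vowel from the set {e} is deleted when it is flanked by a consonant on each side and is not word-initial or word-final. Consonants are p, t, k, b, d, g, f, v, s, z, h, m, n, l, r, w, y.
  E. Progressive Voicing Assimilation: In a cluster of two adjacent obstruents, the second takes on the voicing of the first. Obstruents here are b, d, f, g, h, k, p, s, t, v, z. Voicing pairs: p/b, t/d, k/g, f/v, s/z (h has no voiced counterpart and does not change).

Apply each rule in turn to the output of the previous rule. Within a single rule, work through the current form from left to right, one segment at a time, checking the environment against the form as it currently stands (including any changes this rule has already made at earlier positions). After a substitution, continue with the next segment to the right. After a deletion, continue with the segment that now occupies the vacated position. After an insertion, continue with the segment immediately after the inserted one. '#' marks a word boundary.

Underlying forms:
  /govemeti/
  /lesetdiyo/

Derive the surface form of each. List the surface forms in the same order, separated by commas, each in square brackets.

/govemeti/:
  A Vowel Lowering: no change — [govemeti]
  B Nasal Place Assimilation: no change — [govemeti]
  C Voicing Between Vowels: [govemeti] → [govemedi]
  D Medial Vowel Deletion: [govemedi] → [govmdi]
  E Progressive Voicing Assimilation: no change — [govmdi]
/lesetdiyo/:
  A Vowel Lowering: no change — [lesetdiyo]
  B Nasal Place Assimilation: no change — [lesetdiyo]
  C Voicing Between Vowels: no change — [lesetdiyo]
  D Medial Vowel Deletion: [lesetdiyo] → [lstdiyo]
  E Progressive Voicing Assimilation: [lstdiyo] → [lsttiyo]

[govmdi], [lsttiyo]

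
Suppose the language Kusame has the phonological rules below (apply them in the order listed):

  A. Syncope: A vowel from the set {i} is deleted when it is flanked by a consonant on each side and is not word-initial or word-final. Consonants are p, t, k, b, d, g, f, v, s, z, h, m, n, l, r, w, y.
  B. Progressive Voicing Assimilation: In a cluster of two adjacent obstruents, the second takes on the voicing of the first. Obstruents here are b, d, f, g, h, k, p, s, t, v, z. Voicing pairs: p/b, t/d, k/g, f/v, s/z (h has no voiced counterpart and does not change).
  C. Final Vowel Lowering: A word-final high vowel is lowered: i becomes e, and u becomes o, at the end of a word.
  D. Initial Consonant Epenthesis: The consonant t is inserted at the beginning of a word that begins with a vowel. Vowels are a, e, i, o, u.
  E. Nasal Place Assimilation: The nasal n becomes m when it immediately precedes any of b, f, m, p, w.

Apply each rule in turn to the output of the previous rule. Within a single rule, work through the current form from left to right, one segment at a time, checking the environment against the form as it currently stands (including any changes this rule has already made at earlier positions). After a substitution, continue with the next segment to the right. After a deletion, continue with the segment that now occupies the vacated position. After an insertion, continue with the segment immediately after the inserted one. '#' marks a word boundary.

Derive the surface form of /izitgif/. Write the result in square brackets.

A Syncope: [izitgif] → [iztgf]
B Progressive Voicing Assimilation: [iztgf] → [izdgv]
C Final Vowel Lowering: no change — [izdgv]
D Initial Consonant Epenthesis: [izdgv] → [tizdgv]
E Nasal Place Assimilation: no change — [tizdgv]

[tizdgv]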